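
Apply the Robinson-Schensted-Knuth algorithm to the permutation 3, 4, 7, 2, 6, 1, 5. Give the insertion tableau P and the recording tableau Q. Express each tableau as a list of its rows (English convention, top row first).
P = [[1, 4, 5], [2, 6], [3, 7]], Q = [[1, 2, 3], [4, 5], [6, 7]]

Insert each entry of the permutation into P by Schensted row insertion, recording in Q the position of each new cell.

Insert 3: appended to row 1. P = [[3]].
Insert 4: appended to row 1. P = [[3, 4]].
Insert 7: appended to row 1. P = [[3, 4, 7]].
Insert 2: 2 bumps 3 from row 1; 3 starts row 2. P = [[2, 4, 7], [3]].
Insert 6: 6 bumps 7 from row 1; 7 appends to row 2. P = [[2, 4, 6], [3, 7]].
Insert 1: 1 bumps 2 from row 1; 2 bumps 3 from row 2; 3 starts row 3. P = [[1, 4, 6], [2, 7], [3]].
Insert 5: 5 bumps 6 from row 1; 6 bumps 7 from row 2; 7 appends to row 3. P = [[1, 4, 5], [2, 6], [3, 7]].

So P = [[1, 4, 5], [2, 6], [3, 7]], Q = [[1, 2, 3], [4, 5], [6, 7]].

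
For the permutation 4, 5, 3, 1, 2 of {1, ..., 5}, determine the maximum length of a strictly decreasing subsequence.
3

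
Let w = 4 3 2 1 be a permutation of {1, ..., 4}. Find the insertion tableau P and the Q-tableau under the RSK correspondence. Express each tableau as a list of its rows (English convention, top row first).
Insert each entry of the permutation into P by Schensted row insertion, recording in Q the position of each new cell.

Insert 4: appended to row 1. P = [[4]].
Insert 3: 3 bumps 4 from row 1; 4 starts row 2. P = [[3], [4]].
Insert 2: 2 bumps 3 from row 1; 3 bumps 4 from row 2; 4 starts row 3. P = [[2], [3], [4]].
Insert 1: 1 bumps 2 from row 1; 2 bumps 3 from row 2; 3 bumps 4 from row 3; 4 starts row 4. P = [[1], [2], [3], [4]].

So P = [[1], [2], [3], [4]], Q = [[1], [2], [3], [4]].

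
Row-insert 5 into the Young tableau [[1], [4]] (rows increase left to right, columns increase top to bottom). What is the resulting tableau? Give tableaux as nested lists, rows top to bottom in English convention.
[[1, 5], [4]]

5 is larger than every entry of row 1, so it is appended to row 1. The new tableau is [[1, 5], [4]].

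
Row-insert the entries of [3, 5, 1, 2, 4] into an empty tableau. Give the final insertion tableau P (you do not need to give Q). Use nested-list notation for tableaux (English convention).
Insert 3: appended to row 1. P = [[3]].
Insert 5: appended to row 1. P = [[3, 5]].
Insert 1: 1 bumps 3 from row 1; 3 starts row 2. P = [[1, 5], [3]].
Insert 2: 2 bumps 5 from row 1; 5 appends to row 2. P = [[1, 2], [3, 5]].
Insert 4: appended to row 1. P = [[1, 2, 4], [3, 5]].

So P = [[1, 2, 4], [3, 5]].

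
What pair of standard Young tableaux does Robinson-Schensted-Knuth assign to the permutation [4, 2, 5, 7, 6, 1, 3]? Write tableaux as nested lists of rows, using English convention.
Insert each entry of the permutation into P by Schensted row insertion, recording in Q the position of each new cell.

Insert 4: appended to row 1. P = [[4]].
Insert 2: 2 bumps 4 from row 1; 4 starts row 2. P = [[2], [4]].
Insert 5: appended to row 1. P = [[2, 5], [4]].
Insert 7: appended to row 1. P = [[2, 5, 7], [4]].
Insert 6: 6 bumps 7 from row 1; 7 appends to row 2. P = [[2, 5, 6], [4, 7]].
Insert 1: 1 bumps 2 from row 1; 2 bumps 4 from row 2; 4 starts row 3. P = [[1, 5, 6], [2, 7], [4]].
Insert 3: 3 bumps 5 from row 1; 5 bumps 7 from row 2; 7 appends to row 3. P = [[1, 3, 6], [2, 5], [4, 7]].

So P = [[1, 3, 6], [2, 5], [4, 7]], Q = [[1, 3, 4], [2, 5], [6, 7]].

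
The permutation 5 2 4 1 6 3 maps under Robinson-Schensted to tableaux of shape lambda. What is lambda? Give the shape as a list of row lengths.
[3, 2, 1]

Row-insert each entry into an empty tableau.

After inserting 5: P = [[5]].
After inserting 2: P = [[2], [5]].
After inserting 4: P = [[2, 4], [5]].
After inserting 1: P = [[1, 4], [2], [5]].
After inserting 6: P = [[1, 4, 6], [2], [5]].
After inserting 3: P = [[1, 3, 6], [2, 4], [5]].

The final insertion tableau P = [[1, 3, 6], [2, 4], [5]] has shape [3, 2, 1].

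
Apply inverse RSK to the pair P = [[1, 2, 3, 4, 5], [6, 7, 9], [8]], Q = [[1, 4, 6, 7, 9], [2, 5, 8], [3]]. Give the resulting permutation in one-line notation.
8 6 1 7 2 3 9 4 5

Reverse RSK: for i = n, n-1, ..., 1, locate i in Q, remove the corresponding corner cell from P, and reverse-bump its entry up through P; the value ejected from row 1 is w(i).

So w = 8 6 1 7 2 3 9 4 5.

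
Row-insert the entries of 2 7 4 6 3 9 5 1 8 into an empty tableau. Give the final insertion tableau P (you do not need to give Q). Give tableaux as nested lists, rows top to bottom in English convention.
Insert 2: appended to row 1. P = [[2]].
Insert 7: appended to row 1. P = [[2, 7]].
Insert 4: 4 bumps 7 from row 1; 7 starts row 2. P = [[2, 4], [7]].
Insert 6: appended to row 1. P = [[2, 4, 6], [7]].
Insert 3: 3 bumps 4 from row 1; 4 bumps 7 from row 2; 7 starts row 3. P = [[2, 3, 6], [4], [7]].
Insert 9: appended to row 1. P = [[2, 3, 6, 9], [4], [7]].
Insert 5: 5 bumps 6 from row 1; 6 appends to row 2. P = [[2, 3, 5, 9], [4, 6], [7]].
Insert 1: 1 bumps 2 from row 1; 2 bumps 4 from row 2; 4 bumps 7 from row 3; 7 starts row 4. P = [[1, 3, 5, 9], [2, 6], [4], [7]].
Insert 8: 8 bumps 9 from row 1; 9 appends to row 2. P = [[1, 3, 5, 8], [2, 6, 9], [4], [7]].

So P = [[1, 3, 5, 8], [2, 6, 9], [4], [7]].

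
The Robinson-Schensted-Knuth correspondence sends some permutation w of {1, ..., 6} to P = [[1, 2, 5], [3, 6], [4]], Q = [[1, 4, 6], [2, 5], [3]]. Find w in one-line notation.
Reverse RSK: for i = n, n-1, ..., 1, locate i in Q, remove the corresponding corner cell from P, and reverse-bump its entry up through P; the value ejected from row 1 is w(i).

So w = 4 3 1 6 2 5.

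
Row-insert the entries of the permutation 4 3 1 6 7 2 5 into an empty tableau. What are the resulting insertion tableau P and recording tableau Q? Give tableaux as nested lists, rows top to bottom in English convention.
P = [[1, 2, 5], [3, 6, 7], [4]], Q = [[1, 4, 5], [2, 6, 7], [3]]

Insert each entry of the permutation into P by Schensted row insertion, recording in Q the position of each new cell.

Insert 4: appended to row 1. P = [[4]].
Insert 3: 3 bumps 4 from row 1; 4 starts row 2. P = [[3], [4]].
Insert 1: 1 bumps 3 from row 1; 3 bumps 4 from row 2; 4 starts row 3. P = [[1], [3], [4]].
Insert 6: appended to row 1. P = [[1, 6], [3], [4]].
Insert 7: appended to row 1. P = [[1, 6, 7], [3], [4]].
Insert 2: 2 bumps 6 from row 1; 6 appends to row 2. P = [[1, 2, 7], [3, 6], [4]].
Insert 5: 5 bumps 7 from row 1; 7 appends to row 2. P = [[1, 2, 5], [3, 6, 7], [4]].

So P = [[1, 2, 5], [3, 6, 7], [4]], Q = [[1, 4, 5], [2, 6, 7], [3]].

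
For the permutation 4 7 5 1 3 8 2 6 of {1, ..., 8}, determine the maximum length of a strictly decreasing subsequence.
4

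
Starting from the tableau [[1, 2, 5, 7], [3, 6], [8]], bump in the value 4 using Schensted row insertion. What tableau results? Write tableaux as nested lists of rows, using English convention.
In row 1, 4 replaces 5 (the leftmost entry greater than 4); 5 is bumped to row 2. In row 2, 5 replaces 6 (the leftmost entry greater than 5); 6 is bumped to row 3. In row 3, 6 replaces 8 (the leftmost entry greater than 6); 8 is bumped to row 4. 8 starts a new row 4. The new tableau is [[1, 2, 4, 7], [3, 5], [6], [8]].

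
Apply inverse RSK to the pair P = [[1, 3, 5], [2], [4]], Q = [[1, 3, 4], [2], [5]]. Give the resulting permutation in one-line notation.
4 2 3 5 1

Reverse the RSK construction: for i from n down to 1, find the cell of Q containing i, remove the entry at that cell from P, and reverse-bump it up through P; the value ejected from row 1 is w(i).

Step i=5: Q has 5 at row 3, column 1; remove 4 from row 3 of P and reverse-bump: 4 enters row 2 and ejects 2; 2 enters row 1 and ejects 1. So w(5) = 1. P is now [[2, 3, 5], [4]].
Step i=4: Q has 4 at row 1, column 3; remove that cell from P, ejecting 5. So w(4) = 5. P is now [[2, 3], [4]].
Step i=3: Q has 3 at row 1, column 2; remove that cell from P, ejecting 3. So w(3) = 3. P is now [[2], [4]].
Step i=2: Q has 2 at row 2, column 1; remove 4 from row 2 of P and reverse-bump: 4 enters row 1 and ejects 2. So w(2) = 2. P is now [[4]].
Step i=1: Q has 1 at row 1, column 1; remove that cell from P, ejecting 4. So w(1) = 4. P is now [].

So w = 4 2 3 5 1.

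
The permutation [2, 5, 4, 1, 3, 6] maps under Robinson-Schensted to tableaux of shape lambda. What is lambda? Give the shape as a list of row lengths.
Row-insert each entry into an empty tableau.

After inserting 2: P = [[2]].
After inserting 5: P = [[2, 5]].
After inserting 4: P = [[2, 4], [5]].
After inserting 1: P = [[1, 4], [2], [5]].
After inserting 3: P = [[1, 3], [2, 4], [5]].
After inserting 6: P = [[1, 3, 6], [2, 4], [5]].

The final insertion tableau P = [[1, 3, 6], [2, 4], [5]] has shape [3, 2, 1].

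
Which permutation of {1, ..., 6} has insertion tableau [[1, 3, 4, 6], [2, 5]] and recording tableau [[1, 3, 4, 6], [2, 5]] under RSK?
Reverse RSK: for i = n, n-1, ..., 1, locate i in Q, remove the corresponding corner cell from P, and reverse-bump its entry up through P; the value ejected from row 1 is w(i).

So w = 2 1 3 5 4 6.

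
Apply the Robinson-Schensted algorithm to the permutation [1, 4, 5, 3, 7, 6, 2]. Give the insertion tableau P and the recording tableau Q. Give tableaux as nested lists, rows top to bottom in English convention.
Insert each entry of the permutation into P by Schensted row insertion, recording in Q the position of each new cell.

After inserting 1: P = [[1]].
After inserting 4: P = [[1, 4]].
After inserting 5: P = [[1, 4, 5]].
After inserting 3: P = [[1, 3, 5], [4]].
After inserting 7: P = [[1, 3, 5, 7], [4]].
After inserting 6: P = [[1, 3, 5, 6], [4, 7]].
After inserting 2: P = [[1, 2, 5, 6], [3, 7], [4]].

So P = [[1, 2, 5, 6], [3, 7], [4]], Q = [[1, 2, 3, 5], [4, 6], [7]].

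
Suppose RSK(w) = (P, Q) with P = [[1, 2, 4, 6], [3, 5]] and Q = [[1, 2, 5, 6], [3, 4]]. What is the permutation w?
Reverse RSK: for i = n, n-1, ..., 1, locate i in Q, remove the corresponding corner cell from P, and reverse-bump its entry up through P; the value ejected from row 1 is w(i).

So w = 3 5 1 2 4 6.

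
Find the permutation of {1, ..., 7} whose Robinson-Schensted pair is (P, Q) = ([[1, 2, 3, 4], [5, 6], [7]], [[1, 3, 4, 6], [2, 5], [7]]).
Reverse the RSK construction: for i from n down to 1, find the cell of Q containing i, remove the entry at that cell from P, and reverse-bump it up through P; the value ejected from row 1 is w(i).

Step i=7: Q has 7 at row 3, column 1; remove 7 from row 3 of P and reverse-bump: 7 enters row 2 and ejects 6; 6 enters row 1 and ejects 4. So w(7) = 4. P is now [[1, 2, 3, 6], [5, 7]].
Step i=6: Q has 6 at row 1, column 4; remove that cell from P, ejecting 6. So w(6) = 6. P is now [[1, 2, 3], [5, 7]].
Step i=5: Q has 5 at row 2, column 2; remove 7 from row 2 of P and reverse-bump: 7 enters row 1 and ejects 3. So w(5) = 3. P is now [[1, 2, 7], [5]].
Step i=4: Q has 4 at row 1, column 3; remove that cell from P, ejecting 7. So w(4) = 7. P is now [[1, 2], [5]].
Step i=3: Q has 3 at row 1, column 2; remove that cell from P, ejecting 2. So w(3) = 2. P is now [[1], [5]].
Step i=2: Q has 2 at row 2, column 1; remove 5 from row 2 of P and reverse-bump: 5 enters row 1 and ejects 1. So w(2) = 1. P is now [[5]].
Step i=1: Q has 1 at row 1, column 1; remove that cell from P, ejecting 5. So w(1) = 5. P is now [].

So w = 5 1 2 7 3 6 4.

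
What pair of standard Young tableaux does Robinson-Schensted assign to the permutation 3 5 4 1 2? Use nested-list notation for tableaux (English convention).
Insert each entry of the permutation into P by Schensted row insertion, recording in Q the position of each new cell.

Insert 3: appended to row 1. P = [[3]].
Insert 5: appended to row 1. P = [[3, 5]].
Insert 4: 4 bumps 5 from row 1; 5 starts row 2. P = [[3, 4], [5]].
Insert 1: 1 bumps 3 from row 1; 3 bumps 5 from row 2; 5 starts row 3. P = [[1, 4], [3], [5]].
Insert 2: 2 bumps 4 from row 1; 4 appends to row 2. P = [[1, 2], [3, 4], [5]].

So P = [[1, 2], [3, 4], [5]], Q = [[1, 2], [3, 5], [4]].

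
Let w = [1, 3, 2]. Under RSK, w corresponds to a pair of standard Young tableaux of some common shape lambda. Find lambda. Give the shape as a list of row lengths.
[2, 1]

RSK row insertion gives P = [[1, 2], [3]], which has shape [2, 1].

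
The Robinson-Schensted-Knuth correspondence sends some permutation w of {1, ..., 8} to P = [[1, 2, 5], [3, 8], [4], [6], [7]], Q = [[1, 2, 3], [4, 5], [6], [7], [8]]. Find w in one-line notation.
1 7 8 4 6 5 3 2

Reverse the RSK construction: for i from n down to 1, find the cell of Q containing i, remove the entry at that cell from P, and reverse-bump it up through P; the value ejected from row 1 is w(i).

Step i=8: Q has 8 at row 5, column 1; remove 7 from row 5 of P and reverse-bump: 7 enters row 4 and ejects 6; 6 enters row 3 and ejects 4; 4 enters row 2 and ejects 3; 3 enters row 1 and ejects 2. So w(8) = 2. P is now [[1, 3, 5], [4, 8], [6], [7]].
Step i=7: Q has 7 at row 4, column 1; remove 7 from row 4 of P and reverse-bump: 7 enters row 3 and ejects 6; 6 enters row 2 and ejects 4; 4 enters row 1 and ejects 3. So w(7) = 3. P is now [[1, 4, 5], [6, 8], [7]].
Step i=6: Q has 6 at row 3, column 1; remove 7 from row 3 of P and reverse-bump: 7 enters row 2 and ejects 6; 6 enters row 1 and ejects 5. So w(6) = 5. P is now [[1, 4, 6], [7, 8]].
Step i=5: Q has 5 at row 2, column 2; remove 8 from row 2 of P and reverse-bump: 8 enters row 1 and ejects 6. So w(5) = 6. P is now [[1, 4, 8], [7]].
Step i=4: Q has 4 at row 2, column 1; remove 7 from row 2 of P and reverse-bump: 7 enters row 1 and ejects 4. So w(4) = 4. P is now [[1, 7, 8]].
Step i=3: Q has 3 at row 1, column 3; remove that cell from P, ejecting 8. So w(3) = 8. P is now [[1, 7]].
Step i=2: Q has 2 at row 1, column 2; remove that cell from P, ejecting 7. So w(2) = 7. P is now [[1]].
Step i=1: Q has 1 at row 1, column 1; remove that cell from P, ejecting 1. So w(1) = 1. P is now [].

So w = 1 7 8 4 6 5 3 2.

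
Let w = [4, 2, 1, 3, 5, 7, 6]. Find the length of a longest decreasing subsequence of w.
3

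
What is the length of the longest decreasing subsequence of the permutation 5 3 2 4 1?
4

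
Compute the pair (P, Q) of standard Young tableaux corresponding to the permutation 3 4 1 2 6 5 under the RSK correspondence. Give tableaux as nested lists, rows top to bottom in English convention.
P = [[1, 2, 5], [3, 4, 6]], Q = [[1, 2, 5], [3, 4, 6]]

Insert each entry of the permutation into P by Schensted row insertion, recording in Q the position of each new cell.

Insert 3: appended to row 1. P = [[3]], Q = [[1]].
Insert 4: appended to row 1. P = [[3, 4]], Q = [[1, 2]].
Insert 1: 1 bumps 3 from row 1; 3 starts row 2. P = [[1, 4], [3]], Q = [[1, 2], [3]].
Insert 2: 2 bumps 4 from row 1; 4 appends to row 2. P = [[1, 2], [3, 4]], Q = [[1, 2], [3, 4]].
Insert 6: appended to row 1. P = [[1, 2, 6], [3, 4]], Q = [[1, 2, 5], [3, 4]].
Insert 5: 5 bumps 6 from row 1; 6 appends to row 2. P = [[1, 2, 5], [3, 4, 6]], Q = [[1, 2, 5], [3, 4, 6]].

So P = [[1, 2, 5], [3, 4, 6]], Q = [[1, 2, 5], [3, 4, 6]].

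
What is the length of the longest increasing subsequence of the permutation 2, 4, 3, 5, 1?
3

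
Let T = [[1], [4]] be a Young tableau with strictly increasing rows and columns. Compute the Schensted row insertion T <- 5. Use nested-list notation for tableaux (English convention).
5 is larger than every entry of row 1, so it is appended to row 1. The new tableau is [[1, 5], [4]].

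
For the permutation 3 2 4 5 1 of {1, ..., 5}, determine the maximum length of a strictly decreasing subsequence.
3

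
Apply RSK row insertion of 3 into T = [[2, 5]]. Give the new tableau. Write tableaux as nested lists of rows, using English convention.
In row 1, 3 replaces 5 (the leftmost entry greater than 3); 5 is bumped to row 2. 5 starts a new row 2. The new tableau is [[2, 3], [5]].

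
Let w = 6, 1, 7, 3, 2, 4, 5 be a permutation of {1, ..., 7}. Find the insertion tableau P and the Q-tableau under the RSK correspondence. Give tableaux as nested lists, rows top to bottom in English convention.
P = [[1, 2, 4, 5], [3, 7], [6]], Q = [[1, 3, 6, 7], [2, 4], [5]]

Insert each entry of the permutation into P by Schensted row insertion, recording in Q the position of each new cell.

Insert 6: appended to row 1. P = [[6]].
Insert 1: 1 bumps 6 from row 1; 6 starts row 2. P = [[1], [6]].
Insert 7: appended to row 1. P = [[1, 7], [6]].
Insert 3: 3 bumps 7 from row 1; 7 appends to row 2. P = [[1, 3], [6, 7]].
Insert 2: 2 bumps 3 from row 1; 3 bumps 6 from row 2; 6 starts row 3. P = [[1, 2], [3, 7], [6]].
Insert 4: appended to row 1. P = [[1, 2, 4], [3, 7], [6]].
Insert 5: appended to row 1. P = [[1, 2, 4, 5], [3, 7], [6]].

So P = [[1, 2, 4, 5], [3, 7], [6]], Q = [[1, 3, 6, 7], [2, 4], [5]].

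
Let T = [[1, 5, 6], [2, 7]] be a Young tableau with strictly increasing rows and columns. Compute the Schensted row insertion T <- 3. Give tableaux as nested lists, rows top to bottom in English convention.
In row 1, 3 replaces 5 (the leftmost entry greater than 3); 5 is bumped to row 2. In row 2, 5 replaces 7 (the leftmost entry greater than 5); 7 is bumped to row 3. 7 starts a new row 3. The new tableau is [[1, 3, 6], [2, 5], [7]].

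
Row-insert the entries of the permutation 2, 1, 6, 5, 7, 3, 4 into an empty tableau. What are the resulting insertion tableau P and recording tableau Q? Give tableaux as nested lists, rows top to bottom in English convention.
P = [[1, 3, 4], [2, 5, 7], [6]], Q = [[1, 3, 5], [2, 4, 7], [6]]

Insert each entry of the permutation into P by Schensted row insertion, recording in Q the position of each new cell.

After inserting 2: P = [[2]].
After inserting 1: P = [[1], [2]].
After inserting 6: P = [[1, 6], [2]].
After inserting 5: P = [[1, 5], [2, 6]].
After inserting 7: P = [[1, 5, 7], [2, 6]].
After inserting 3: P = [[1, 3, 7], [2, 5], [6]].
After inserting 4: P = [[1, 3, 4], [2, 5, 7], [6]].

So P = [[1, 3, 4], [2, 5, 7], [6]], Q = [[1, 3, 5], [2, 4, 7], [6]].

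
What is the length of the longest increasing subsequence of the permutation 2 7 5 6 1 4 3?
3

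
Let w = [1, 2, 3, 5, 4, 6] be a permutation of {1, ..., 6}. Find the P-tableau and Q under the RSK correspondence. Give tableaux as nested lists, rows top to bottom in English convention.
Insert each entry of the permutation into P by Schensted row insertion, recording in Q the position of each new cell.

Insert 1: appended to row 1. P = [[1]].
Insert 2: appended to row 1. P = [[1, 2]].
Insert 3: appended to row 1. P = [[1, 2, 3]].
Insert 5: appended to row 1. P = [[1, 2, 3, 5]].
Insert 4: 4 bumps 5 from row 1; 5 starts row 2. P = [[1, 2, 3, 4], [5]].
Insert 6: appended to row 1. P = [[1, 2, 3, 4, 6], [5]].

So P = [[1, 2, 3, 4, 6], [5]], Q = [[1, 2, 3, 4, 6], [5]].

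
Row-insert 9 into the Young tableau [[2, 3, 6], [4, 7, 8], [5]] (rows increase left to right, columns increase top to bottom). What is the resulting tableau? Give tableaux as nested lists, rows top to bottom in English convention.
[[2, 3, 6, 9], [4, 7, 8], [5]]

9 is larger than every entry of row 1, so it is appended to row 1. The new tableau is [[2, 3, 6, 9], [4, 7, 8], [5]].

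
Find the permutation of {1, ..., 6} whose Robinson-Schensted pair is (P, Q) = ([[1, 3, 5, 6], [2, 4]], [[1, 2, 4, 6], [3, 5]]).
2 4 1 5 3 6

Reverse the RSK construction: for i from n down to 1, find the cell of Q containing i, remove the entry at that cell from P, and reverse-bump it up through P; the value ejected from row 1 is w(i).

Step i=6: Q has 6 at row 1, column 4; remove that cell from P, ejecting 6. So w(6) = 6. P is now [[1, 3, 5], [2, 4]].
Step i=5: Q has 5 at row 2, column 2; remove 4 from row 2 of P and reverse-bump: 4 enters row 1 and ejects 3. So w(5) = 3. P is now [[1, 4, 5], [2]].
Step i=4: Q has 4 at row 1, column 3; remove that cell from P, ejecting 5. So w(4) = 5. P is now [[1, 4], [2]].
Step i=3: Q has 3 at row 2, column 1; remove 2 from row 2 of P and reverse-bump: 2 enters row 1 and ejects 1. So w(3) = 1. P is now [[2, 4]].
Step i=2: Q has 2 at row 1, column 2; remove that cell from P, ejecting 4. So w(2) = 4. P is now [[2]].
Step i=1: Q has 1 at row 1, column 1; remove that cell from P, ejecting 2. So w(1) = 2. P is now [].

So w = 2 4 1 5 3 6.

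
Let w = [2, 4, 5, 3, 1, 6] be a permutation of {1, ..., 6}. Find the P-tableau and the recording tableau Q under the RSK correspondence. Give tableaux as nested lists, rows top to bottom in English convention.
Insert each entry of the permutation into P by Schensted row insertion, recording in Q the position of each new cell.

Insert 2: appended to row 1. P = [[2]].
Insert 4: appended to row 1. P = [[2, 4]].
Insert 5: appended to row 1. P = [[2, 4, 5]].
Insert 3: 3 bumps 4 from row 1; 4 starts row 2. P = [[2, 3, 5], [4]].
Insert 1: 1 bumps 2 from row 1; 2 bumps 4 from row 2; 4 starts row 3. P = [[1, 3, 5], [2], [4]].
Insert 6: appended to row 1. P = [[1, 3, 5, 6], [2], [4]].

So P = [[1, 3, 5, 6], [2], [4]], Q = [[1, 2, 3, 6], [4], [5]].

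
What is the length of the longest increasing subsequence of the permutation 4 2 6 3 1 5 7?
4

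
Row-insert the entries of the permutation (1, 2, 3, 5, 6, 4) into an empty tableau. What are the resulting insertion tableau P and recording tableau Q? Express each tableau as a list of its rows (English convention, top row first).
P = [[1, 2, 3, 4, 6], [5]], Q = [[1, 2, 3, 4, 5], [6]]

Insert each entry of the permutation into P by Schensted row insertion, recording in Q the position of each new cell.

Insert 1: appended to row 1. P = [[1]].
Insert 2: appended to row 1. P = [[1, 2]].
Insert 3: appended to row 1. P = [[1, 2, 3]].
Insert 5: appended to row 1. P = [[1, 2, 3, 5]].
Insert 6: appended to row 1. P = [[1, 2, 3, 5, 6]].
Insert 4: 4 bumps 5 from row 1; 5 starts row 2. P = [[1, 2, 3, 4, 6], [5]].

So P = [[1, 2, 3, 4, 6], [5]], Q = [[1, 2, 3, 4, 5], [6]].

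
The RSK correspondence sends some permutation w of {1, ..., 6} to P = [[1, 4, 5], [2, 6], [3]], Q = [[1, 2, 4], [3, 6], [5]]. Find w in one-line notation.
3 4 2 6 1 5

Reverse the RSK construction: for i from n down to 1, find the cell of Q containing i, remove the entry at that cell from P, and reverse-bump it up through P; the value ejected from row 1 is w(i).

Step i=6: Q has 6 at row 2, column 2; remove 6 from row 2 of P and reverse-bump: 6 enters row 1 and ejects 5. So w(6) = 5. P is now [[1, 4, 6], [2], [3]].
Step i=5: Q has 5 at row 3, column 1; remove 3 from row 3 of P and reverse-bump: 3 enters row 2 and ejects 2; 2 enters row 1 and ejects 1. So w(5) = 1. P is now [[2, 4, 6], [3]].
Step i=4: Q has 4 at row 1, column 3; remove that cell from P, ejecting 6. So w(4) = 6. P is now [[2, 4], [3]].
Step i=3: Q has 3 at row 2, column 1; remove 3 from row 2 of P and reverse-bump: 3 enters row 1 and ejects 2. So w(3) = 2. P is now [[3, 4]].
Step i=2: Q has 2 at row 1, column 2; remove that cell from P, ejecting 4. So w(2) = 4. P is now [[3]].
Step i=1: Q has 1 at row 1, column 1; remove that cell from P, ejecting 3. So w(1) = 3. P is now [].

So w = 3 4 2 6 1 5.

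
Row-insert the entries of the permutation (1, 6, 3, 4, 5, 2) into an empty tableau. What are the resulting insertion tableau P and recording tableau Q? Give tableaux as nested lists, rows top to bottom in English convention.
Insert each entry of the permutation into P by Schensted row insertion, recording in Q the position of each new cell.

Insert 1: appended to row 1. P = [[1]].
Insert 6: appended to row 1. P = [[1, 6]].
Insert 3: 3 bumps 6 from row 1; 6 starts row 2. P = [[1, 3], [6]].
Insert 4: appended to row 1. P = [[1, 3, 4], [6]].
Insert 5: appended to row 1. P = [[1, 3, 4, 5], [6]].
Insert 2: 2 bumps 3 from row 1; 3 bumps 6 from row 2; 6 starts row 3. P = [[1, 2, 4, 5], [3], [6]].

So P = [[1, 2, 4, 5], [3], [6]], Q = [[1, 2, 4, 5], [3], [6]].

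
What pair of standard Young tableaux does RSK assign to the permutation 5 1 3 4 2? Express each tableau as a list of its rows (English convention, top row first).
Insert each entry of the permutation into P by Schensted row insertion, recording in Q the position of each new cell.

Insert 5: appended to row 1. P = [[5]].
Insert 1: 1 bumps 5 from row 1; 5 starts row 2. P = [[1], [5]].
Insert 3: appended to row 1. P = [[1, 3], [5]].
Insert 4: appended to row 1. P = [[1, 3, 4], [5]].
Insert 2: 2 bumps 3 from row 1; 3 bumps 5 from row 2; 5 starts row 3. P = [[1, 2, 4], [3], [5]].

So P = [[1, 2, 4], [3], [5]], Q = [[1, 3, 4], [2], [5]].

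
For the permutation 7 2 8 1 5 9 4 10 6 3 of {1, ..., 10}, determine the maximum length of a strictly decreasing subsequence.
4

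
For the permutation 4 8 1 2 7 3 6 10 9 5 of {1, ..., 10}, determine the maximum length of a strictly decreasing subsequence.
4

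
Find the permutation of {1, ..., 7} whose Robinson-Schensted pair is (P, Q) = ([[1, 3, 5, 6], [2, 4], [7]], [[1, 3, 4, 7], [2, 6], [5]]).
7 2 4 5 1 3 6

Reverse the RSK construction: for i from n down to 1, find the cell of Q containing i, remove the entry at that cell from P, and reverse-bump it up through P; the value ejected from row 1 is w(i).

Step i=7: Q has 7 at row 1, column 4; remove that cell from P, ejecting 6. So w(7) = 6. P is now [[1, 3, 5], [2, 4], [7]].
Step i=6: Q has 6 at row 2, column 2; remove 4 from row 2 of P and reverse-bump: 4 enters row 1 and ejects 3. So w(6) = 3. P is now [[1, 4, 5], [2], [7]].
Step i=5: Q has 5 at row 3, column 1; remove 7 from row 3 of P and reverse-bump: 7 enters row 2 and ejects 2; 2 enters row 1 and ejects 1. So w(5) = 1. P is now [[2, 4, 5], [7]].
Step i=4: Q has 4 at row 1, column 3; remove that cell from P, ejecting 5. So w(4) = 5. P is now [[2, 4], [7]].
Step i=3: Q has 3 at row 1, column 2; remove that cell from P, ejecting 4. So w(3) = 4. P is now [[2], [7]].
Step i=2: Q has 2 at row 2, column 1; remove 7 from row 2 of P and reverse-bump: 7 enters row 1 and ejects 2. So w(2) = 2. P is now [[7]].
Step i=1: Q has 1 at row 1, column 1; remove that cell from P, ejecting 7. So w(1) = 7. P is now [].

So w = 7 2 4 5 1 3 6.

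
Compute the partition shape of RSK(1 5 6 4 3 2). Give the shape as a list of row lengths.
[3, 1, 1, 1]

Row-insert each entry into an empty tableau.

After inserting 1: P = [[1]].
After inserting 5: P = [[1, 5]].
After inserting 6: P = [[1, 5, 6]].
After inserting 4: P = [[1, 4, 6], [5]].
After inserting 3: P = [[1, 3, 6], [4], [5]].
After inserting 2: P = [[1, 2, 6], [3], [4], [5]].

The final insertion tableau P = [[1, 2, 6], [3], [4], [5]] has shape [3, 1, 1, 1].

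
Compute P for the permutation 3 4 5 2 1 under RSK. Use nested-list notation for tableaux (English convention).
P = [[1, 4, 5], [2], [3]]

After inserting 3: P = [[3]].
After inserting 4: P = [[3, 4]].
After inserting 5: P = [[3, 4, 5]].
After inserting 2: P = [[2, 4, 5], [3]].
After inserting 1: P = [[1, 4, 5], [2], [3]].

So P = [[1, 4, 5], [2], [3]].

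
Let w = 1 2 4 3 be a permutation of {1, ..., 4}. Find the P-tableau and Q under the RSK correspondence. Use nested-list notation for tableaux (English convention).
P = [[1, 2, 3], [4]], Q = [[1, 2, 3], [4]]

Insert each entry of the permutation into P by Schensted row insertion, recording in Q the position of each new cell.

After inserting 1: P = [[1]].
After inserting 2: P = [[1, 2]].
After inserting 4: P = [[1, 2, 4]].
After inserting 3: P = [[1, 2, 3], [4]].

So P = [[1, 2, 3], [4]], Q = [[1, 2, 3], [4]].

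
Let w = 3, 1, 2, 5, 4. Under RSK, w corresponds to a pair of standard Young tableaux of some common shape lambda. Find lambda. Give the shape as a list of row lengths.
[3, 2]

Row-insert each entry into an empty tableau.

After inserting 3: P = [[3]].
After inserting 1: P = [[1], [3]].
After inserting 2: P = [[1, 2], [3]].
After inserting 5: P = [[1, 2, 5], [3]].
After inserting 4: P = [[1, 2, 4], [3, 5]].

The final insertion tableau P = [[1, 2, 4], [3, 5]] has shape [3, 2].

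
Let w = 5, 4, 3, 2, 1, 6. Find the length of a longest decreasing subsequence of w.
5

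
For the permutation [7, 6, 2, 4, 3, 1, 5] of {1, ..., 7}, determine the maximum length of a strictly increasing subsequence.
3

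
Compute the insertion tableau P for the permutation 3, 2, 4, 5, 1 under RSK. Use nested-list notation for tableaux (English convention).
Insert 3: appended to row 1. P = [[3]].
Insert 2: 2 bumps 3 from row 1; 3 starts row 2. P = [[2], [3]].
Insert 4: appended to row 1. P = [[2, 4], [3]].
Insert 5: appended to row 1. P = [[2, 4, 5], [3]].
Insert 1: 1 bumps 2 from row 1; 2 bumps 3 from row 2; 3 starts row 3. P = [[1, 4, 5], [2], [3]].

So P = [[1, 4, 5], [2], [3]].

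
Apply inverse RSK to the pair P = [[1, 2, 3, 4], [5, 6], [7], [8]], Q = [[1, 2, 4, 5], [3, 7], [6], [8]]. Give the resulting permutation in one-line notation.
Reverse the RSK construction: for i from n down to 1, find the cell of Q containing i, remove the entry at that cell from P, and reverse-bump it up through P; the value ejected from row 1 is w(i).

Step i=8: Q has 8 at row 4, column 1; remove 8 from row 4 of P and reverse-bump: 8 enters row 3 and ejects 7; 7 enters row 2 and ejects 6; 6 enters row 1 and ejects 4. So w(8) = 4. P is now [[1, 2, 3, 6], [5, 7], [8]].
Step i=7: Q has 7 at row 2, column 2; remove 7 from row 2 of P and reverse-bump: 7 enters row 1 and ejects 6. So w(7) = 6. P is now [[1, 2, 3, 7], [5], [8]].
Step i=6: Q has 6 at row 3, column 1; remove 8 from row 3 of P and reverse-bump: 8 enters row 2 and ejects 5; 5 enters row 1 and ejects 3. So w(6) = 3. P is now [[1, 2, 5, 7], [8]].
Step i=5: Q has 5 at row 1, column 4; remove that cell from P, ejecting 7. So w(5) = 7. P is now [[1, 2, 5], [8]].
Step i=4: Q has 4 at row 1, column 3; remove that cell from P, ejecting 5. So w(4) = 5. P is now [[1, 2], [8]].
Step i=3: Q has 3 at row 2, column 1; remove 8 from row 2 of P and reverse-bump: 8 enters row 1 and ejects 2. So w(3) = 2. P is now [[1, 8]].
Step i=2: Q has 2 at row 1, column 2; remove that cell from P, ejecting 8. So w(2) = 8. P is now [[1]].
Step i=1: Q has 1 at row 1, column 1; remove that cell from P, ejecting 1. So w(1) = 1. P is now [].

So w = 1 8 2 5 7 3 6 4.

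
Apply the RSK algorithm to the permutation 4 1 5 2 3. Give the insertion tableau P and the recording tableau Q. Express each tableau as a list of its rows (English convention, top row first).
Insert each entry of the permutation into P by Schensted row insertion, recording in Q the position of each new cell.

After inserting 4: P = [[4]].
After inserting 1: P = [[1], [4]].
After inserting 5: P = [[1, 5], [4]].
After inserting 2: P = [[1, 2], [4, 5]].
After inserting 3: P = [[1, 2, 3], [4, 5]].

So P = [[1, 2, 3], [4, 5]], Q = [[1, 3, 5], [2, 4]].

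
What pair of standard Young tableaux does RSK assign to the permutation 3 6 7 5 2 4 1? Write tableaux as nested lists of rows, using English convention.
P = [[1, 4, 7], [2, 5], [3], [6]], Q = [[1, 2, 3], [4, 6], [5], [7]]

Insert each entry of the permutation into P by Schensted row insertion, recording in Q the position of each new cell.

After inserting 3: P = [[3]].
After inserting 6: P = [[3, 6]].
After inserting 7: P = [[3, 6, 7]].
After inserting 5: P = [[3, 5, 7], [6]].
After inserting 2: P = [[2, 5, 7], [3], [6]].
After inserting 4: P = [[2, 4, 7], [3, 5], [6]].
After inserting 1: P = [[1, 4, 7], [2, 5], [3], [6]].

So P = [[1, 4, 7], [2, 5], [3], [6]], Q = [[1, 2, 3], [4, 6], [5], [7]].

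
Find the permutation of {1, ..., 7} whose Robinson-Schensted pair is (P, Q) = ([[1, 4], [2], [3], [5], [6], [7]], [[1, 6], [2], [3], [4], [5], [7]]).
Reverse the RSK construction: for i from n down to 1, find the cell of Q containing i, remove the entry at that cell from P, and reverse-bump it up through P; the value ejected from row 1 is w(i).

Step i=7: Q has 7 at row 6, column 1; remove 7 from row 6 of P and reverse-bump: 7 enters row 5 and ejects 6; 6 enters row 4 and ejects 5; 5 enters row 3 and ejects 3; 3 enters row 2 and ejects 2; 2 enters row 1 and ejects 1. So w(7) = 1. P is now [[2, 4], [3], [5], [6], [7]].
Step i=6: Q has 6 at row 1, column 2; remove that cell from P, ejecting 4. So w(6) = 4. P is now [[2], [3], [5], [6], [7]].
Step i=5: Q has 5 at row 5, column 1; remove 7 from row 5 of P and reverse-bump: 7 enters row 4 and ejects 6; 6 enters row 3 and ejects 5; 5 enters row 2 and ejects 3; 3 enters row 1 and ejects 2. So w(5) = 2. P is now [[3], [5], [6], [7]].
Step i=4: Q has 4 at row 4, column 1; remove 7 from row 4 of P and reverse-bump: 7 enters row 3 and ejects 6; 6 enters row 2 and ejects 5; 5 enters row 1 and ejects 3. So w(4) = 3. P is now [[5], [6], [7]].
Step i=3: Q has 3 at row 3, column 1; remove 7 from row 3 of P and reverse-bump: 7 enters row 2 and ejects 6; 6 enters row 1 and ejects 5. So w(3) = 5. P is now [[6], [7]].
Step i=2: Q has 2 at row 2, column 1; remove 7 from row 2 of P and reverse-bump: 7 enters row 1 and ejects 6. So w(2) = 6. P is now [[7]].
Step i=1: Q has 1 at row 1, column 1; remove that cell from P, ejecting 7. So w(1) = 7. P is now [].

So w = 7 6 5 3 2 4 1.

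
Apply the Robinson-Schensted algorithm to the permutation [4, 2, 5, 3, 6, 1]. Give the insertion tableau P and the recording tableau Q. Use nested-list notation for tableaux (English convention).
Insert each entry of the permutation into P by Schensted row insertion, recording in Q the position of each new cell.

Insert 4: appended to row 1. P = [[4]].
Insert 2: 2 bumps 4 from row 1; 4 starts row 2. P = [[2], [4]].
Insert 5: appended to row 1. P = [[2, 5], [4]].
Insert 3: 3 bumps 5 from row 1; 5 appends to row 2. P = [[2, 3], [4, 5]].
Insert 6: appended to row 1. P = [[2, 3, 6], [4, 5]].
Insert 1: 1 bumps 2 from row 1; 2 bumps 4 from row 2; 4 starts row 3. P = [[1, 3, 6], [2, 5], [4]].

So P = [[1, 3, 6], [2, 5], [4]], Q = [[1, 3, 5], [2, 4], [6]].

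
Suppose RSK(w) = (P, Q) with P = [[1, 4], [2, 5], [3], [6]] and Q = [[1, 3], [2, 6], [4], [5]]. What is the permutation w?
Reverse RSK: for i = n, n-1, ..., 1, locate i in Q, remove the corresponding corner cell from P, and reverse-bump its entry up through P; the value ejected from row 1 is w(i).

So w = 6 3 5 2 1 4.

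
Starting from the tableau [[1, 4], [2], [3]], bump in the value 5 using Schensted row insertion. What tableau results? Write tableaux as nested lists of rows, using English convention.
5 is larger than every entry of row 1, so it is appended to row 1. The new tableau is [[1, 4, 5], [2], [3]].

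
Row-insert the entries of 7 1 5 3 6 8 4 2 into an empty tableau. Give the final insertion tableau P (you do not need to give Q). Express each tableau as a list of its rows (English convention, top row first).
P = [[1, 2, 4, 8], [3, 6], [5], [7]]

After inserting 7: P = [[7]].
After inserting 1: P = [[1], [7]].
After inserting 5: P = [[1, 5], [7]].
After inserting 3: P = [[1, 3], [5], [7]].
After inserting 6: P = [[1, 3, 6], [5], [7]].
After inserting 8: P = [[1, 3, 6, 8], [5], [7]].
After inserting 4: P = [[1, 3, 4, 8], [5, 6], [7]].
After inserting 2: P = [[1, 2, 4, 8], [3, 6], [5], [7]].

So P = [[1, 2, 4, 8], [3, 6], [5], [7]].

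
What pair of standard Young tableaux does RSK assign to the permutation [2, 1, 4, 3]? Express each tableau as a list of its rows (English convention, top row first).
Insert each entry of the permutation into P by Schensted row insertion, recording in Q the position of each new cell.

Insert 2: appended to row 1. P = [[2]], Q = [[1]].
Insert 1: 1 bumps 2 from row 1; 2 starts row 2. P = [[1], [2]], Q = [[1], [2]].
Insert 4: appended to row 1. P = [[1, 4], [2]], Q = [[1, 3], [2]].
Insert 3: 3 bumps 4 from row 1; 4 appends to row 2. P = [[1, 3], [2, 4]], Q = [[1, 3], [2, 4]].

So P = [[1, 3], [2, 4]], Q = [[1, 3], [2, 4]].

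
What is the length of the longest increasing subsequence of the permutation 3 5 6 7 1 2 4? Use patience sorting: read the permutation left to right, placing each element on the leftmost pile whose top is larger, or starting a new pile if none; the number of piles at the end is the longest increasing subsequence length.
3: new pile. tops = [3]
5: new pile. tops = [3, 5]
6: new pile. tops = [3, 5, 6]
7: new pile. tops = [3, 5, 6, 7]
1: onto pile 1 (replacing 3). tops = [1, 5, 6, 7]
2: onto pile 2 (replacing 5). tops = [1, 2, 6, 7]
4: onto pile 3 (replacing 6). tops = [1, 2, 4, 7]

4 piles, so the longest increasing subsequence has length 4.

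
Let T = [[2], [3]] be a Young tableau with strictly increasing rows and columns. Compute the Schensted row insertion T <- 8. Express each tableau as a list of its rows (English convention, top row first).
8 is larger than every entry of row 1, so it is appended to row 1. The new tableau is [[2, 8], [3]].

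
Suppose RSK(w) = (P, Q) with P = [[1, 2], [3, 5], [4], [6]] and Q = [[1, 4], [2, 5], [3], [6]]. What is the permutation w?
Reverse the RSK construction: for i from n down to 1, find the cell of Q containing i, remove the entry at that cell from P, and reverse-bump it up through P; the value ejected from row 1 is w(i).

Step i=6: Q has 6 at row 4, column 1; remove 6 from row 4 of P and reverse-bump: 6 enters row 3 and ejects 4; 4 enters row 2 and ejects 3; 3 enters row 1 and ejects 2. So w(6) = 2. P is now [[1, 3], [4, 5], [6]].
Step i=5: Q has 5 at row 2, column 2; remove 5 from row 2 of P and reverse-bump: 5 enters row 1 and ejects 3. So w(5) = 3. P is now [[1, 5], [4], [6]].
Step i=4: Q has 4 at row 1, column 2; remove that cell from P, ejecting 5. So w(4) = 5. P is now [[1], [4], [6]].
Step i=3: Q has 3 at row 3, column 1; remove 6 from row 3 of P and reverse-bump: 6 enters row 2 and ejects 4; 4 enters row 1 and ejects 1. So w(3) = 1. P is now [[4], [6]].
Step i=2: Q has 2 at row 2, column 1; remove 6 from row 2 of P and reverse-bump: 6 enters row 1 and ejects 4. So w(2) = 4. P is now [[6]].
Step i=1: Q has 1 at row 1, column 1; remove that cell from P, ejecting 6. So w(1) = 6. P is now [].

So w = 6 4 1 5 3 2.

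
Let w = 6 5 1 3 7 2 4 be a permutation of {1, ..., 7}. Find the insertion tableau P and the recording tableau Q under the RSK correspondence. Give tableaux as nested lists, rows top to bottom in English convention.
Insert each entry of the permutation into P by Schensted row insertion, recording in Q the position of each new cell.

Insert 6: appended to row 1. P = [[6]].
Insert 5: 5 bumps 6 from row 1; 6 starts row 2. P = [[5], [6]].
Insert 1: 1 bumps 5 from row 1; 5 bumps 6 from row 2; 6 starts row 3. P = [[1], [5], [6]].
Insert 3: appended to row 1. P = [[1, 3], [5], [6]].
Insert 7: appended to row 1. P = [[1, 3, 7], [5], [6]].
Insert 2: 2 bumps 3 from row 1; 3 bumps 5 from row 2; 5 bumps 6 from row 3; 6 starts row 4. P = [[1, 2, 7], [3], [5], [6]].
Insert 4: 4 bumps 7 from row 1; 7 appends to row 2. P = [[1, 2, 4], [3, 7], [5], [6]].

So P = [[1, 2, 4], [3, 7], [5], [6]], Q = [[1, 4, 5], [2, 7], [3], [6]].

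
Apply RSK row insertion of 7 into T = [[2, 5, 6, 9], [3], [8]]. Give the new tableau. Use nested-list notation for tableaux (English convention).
In row 1, 7 replaces 9 (the leftmost entry greater than 7); 9 is bumped to row 2. 9 is appended to row 2. The new tableau is [[2, 5, 6, 7], [3, 9], [8]].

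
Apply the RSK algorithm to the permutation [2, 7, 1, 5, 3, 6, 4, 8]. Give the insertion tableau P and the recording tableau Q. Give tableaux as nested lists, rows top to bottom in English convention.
P = [[1, 3, 4, 8], [2, 5, 6], [7]], Q = [[1, 2, 6, 8], [3, 4, 7], [5]]

Insert each entry of the permutation into P by Schensted row insertion, recording in Q the position of each new cell.

After inserting 2: P = [[2]].
After inserting 7: P = [[2, 7]].
After inserting 1: P = [[1, 7], [2]].
After inserting 5: P = [[1, 5], [2, 7]].
After inserting 3: P = [[1, 3], [2, 5], [7]].
After inserting 6: P = [[1, 3, 6], [2, 5], [7]].
After inserting 4: P = [[1, 3, 4], [2, 5, 6], [7]].
After inserting 8: P = [[1, 3, 4, 8], [2, 5, 6], [7]].

So P = [[1, 3, 4, 8], [2, 5, 6], [7]], Q = [[1, 2, 6, 8], [3, 4, 7], [5]].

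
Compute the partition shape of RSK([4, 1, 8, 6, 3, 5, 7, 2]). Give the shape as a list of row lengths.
[4, 2, 1, 1]

Row-insert each entry into an empty tableau.

After inserting 4: P = [[4]].
After inserting 1: P = [[1], [4]].
After inserting 8: P = [[1, 8], [4]].
After inserting 6: P = [[1, 6], [4, 8]].
After inserting 3: P = [[1, 3], [4, 6], [8]].
After inserting 5: P = [[1, 3, 5], [4, 6], [8]].
After inserting 7: P = [[1, 3, 5, 7], [4, 6], [8]].
After inserting 2: P = [[1, 2, 5, 7], [3, 6], [4], [8]].

The final insertion tableau P = [[1, 2, 5, 7], [3, 6], [4], [8]] has shape [4, 2, 1, 1].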